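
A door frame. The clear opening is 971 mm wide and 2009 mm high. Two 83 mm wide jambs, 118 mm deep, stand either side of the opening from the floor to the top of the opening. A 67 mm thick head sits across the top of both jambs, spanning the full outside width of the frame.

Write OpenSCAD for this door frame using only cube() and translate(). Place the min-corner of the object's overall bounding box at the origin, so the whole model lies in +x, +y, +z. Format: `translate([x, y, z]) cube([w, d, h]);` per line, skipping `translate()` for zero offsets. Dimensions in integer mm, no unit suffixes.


cube([83, 118, 2009]);
translate([1054, 0, 0]) cube([83, 118, 2009]);
translate([0, 0, 2009]) cube([1137, 118, 67]);


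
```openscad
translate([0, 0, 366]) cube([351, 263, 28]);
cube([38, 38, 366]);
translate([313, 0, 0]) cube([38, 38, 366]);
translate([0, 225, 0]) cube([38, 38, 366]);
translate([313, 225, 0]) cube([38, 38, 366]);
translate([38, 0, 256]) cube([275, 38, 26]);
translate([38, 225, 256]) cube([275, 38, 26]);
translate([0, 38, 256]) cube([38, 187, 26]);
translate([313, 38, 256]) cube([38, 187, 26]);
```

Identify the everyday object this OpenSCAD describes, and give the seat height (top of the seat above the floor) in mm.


A stool. The seat height is 394 mm.

A 351×263×28 slab at z = 366 on four corner posts — a stool. The seat top is 366 + 28 = 394 mm.


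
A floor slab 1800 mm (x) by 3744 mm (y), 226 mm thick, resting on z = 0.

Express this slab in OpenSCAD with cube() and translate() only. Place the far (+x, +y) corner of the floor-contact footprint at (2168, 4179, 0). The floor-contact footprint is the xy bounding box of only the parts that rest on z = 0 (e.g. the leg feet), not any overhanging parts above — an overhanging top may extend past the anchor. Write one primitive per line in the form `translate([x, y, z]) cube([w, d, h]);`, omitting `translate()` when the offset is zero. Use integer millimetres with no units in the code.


translate([368, 435, 0]) cube([1800, 3744, 226]);


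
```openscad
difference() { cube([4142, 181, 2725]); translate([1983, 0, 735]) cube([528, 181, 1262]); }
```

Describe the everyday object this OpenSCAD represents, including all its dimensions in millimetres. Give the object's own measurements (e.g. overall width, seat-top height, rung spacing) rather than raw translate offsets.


A wall 4142 mm long (x), 181 mm thick (y), 2725 mm tall, with a rectangular window opening cut through it. The opening is 528 mm wide and 1262 mm tall; its sill is at z = 735 mm and its near (−x) edge is 1983 mm from the wall's −x end. The opening passes through the full wall thickness.


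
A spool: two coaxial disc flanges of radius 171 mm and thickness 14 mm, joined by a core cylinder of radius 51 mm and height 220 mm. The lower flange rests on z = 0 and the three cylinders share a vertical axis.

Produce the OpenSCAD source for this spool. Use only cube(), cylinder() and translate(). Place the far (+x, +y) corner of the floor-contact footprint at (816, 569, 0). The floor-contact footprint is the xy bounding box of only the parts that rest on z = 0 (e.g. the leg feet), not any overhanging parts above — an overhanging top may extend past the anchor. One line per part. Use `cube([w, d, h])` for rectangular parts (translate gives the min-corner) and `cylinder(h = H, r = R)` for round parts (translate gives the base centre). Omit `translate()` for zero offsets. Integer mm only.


translate([645, 398, 0]) cylinder(h = 14, r = 171);
translate([645, 398, 14]) cylinder(h = 220, r = 51);
translate([645, 398, 234]) cylinder(h = 14, r = 171);


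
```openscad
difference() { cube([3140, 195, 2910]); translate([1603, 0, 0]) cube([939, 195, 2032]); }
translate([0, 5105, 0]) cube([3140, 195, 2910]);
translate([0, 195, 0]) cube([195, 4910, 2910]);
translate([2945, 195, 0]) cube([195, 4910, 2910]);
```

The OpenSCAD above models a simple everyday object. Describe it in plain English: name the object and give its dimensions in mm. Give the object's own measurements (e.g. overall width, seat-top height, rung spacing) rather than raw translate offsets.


A single room: four walls, each 2910 mm tall and 195 mm thick, enclosing an outside footprint 3140×5300 mm (x × y), no floor or roof. The front and back walls (−y and +y sides) run the full x-width; the side walls fit between their inner faces. A door opening 939 mm wide and 2032 mm tall is cut through the front wall from the floor up, its −x edge 1603 mm from the wall's −x end.


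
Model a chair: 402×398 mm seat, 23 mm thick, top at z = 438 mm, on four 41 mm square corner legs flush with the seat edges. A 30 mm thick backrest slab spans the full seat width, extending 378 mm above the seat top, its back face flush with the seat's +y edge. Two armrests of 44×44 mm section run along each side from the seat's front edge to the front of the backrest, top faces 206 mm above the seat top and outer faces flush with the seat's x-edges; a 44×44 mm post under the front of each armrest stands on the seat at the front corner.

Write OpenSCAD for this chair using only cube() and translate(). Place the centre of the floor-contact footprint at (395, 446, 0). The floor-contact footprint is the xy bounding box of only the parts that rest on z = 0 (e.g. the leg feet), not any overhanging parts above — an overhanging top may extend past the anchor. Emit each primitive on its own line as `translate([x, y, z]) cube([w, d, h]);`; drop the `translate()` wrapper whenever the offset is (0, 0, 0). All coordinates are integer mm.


translate([194, 247, 415]) cube([402, 398, 23]);
translate([194, 247, 0]) cube([41, 41, 415]);
translate([555, 247, 0]) cube([41, 41, 415]);
translate([194, 604, 0]) cube([41, 41, 415]);
translate([555, 604, 0]) cube([41, 41, 415]);
translate([194, 615, 438]) cube([402, 30, 378]);
translate([194, 247, 600]) cube([44, 368, 44]);
translate([552, 247, 600]) cube([44, 368, 44]);
translate([194, 247, 438]) cube([44, 44, 162]);
translate([552, 247, 438]) cube([44, 44, 162]);


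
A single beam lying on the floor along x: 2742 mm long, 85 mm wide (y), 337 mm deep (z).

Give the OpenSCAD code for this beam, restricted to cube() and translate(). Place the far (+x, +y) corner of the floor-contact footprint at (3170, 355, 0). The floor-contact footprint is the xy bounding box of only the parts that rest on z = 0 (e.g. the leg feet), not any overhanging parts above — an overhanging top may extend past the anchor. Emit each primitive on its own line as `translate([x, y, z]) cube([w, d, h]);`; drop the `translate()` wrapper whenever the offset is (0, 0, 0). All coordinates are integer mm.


translate([428, 270, 0]) cube([2742, 85, 337]);


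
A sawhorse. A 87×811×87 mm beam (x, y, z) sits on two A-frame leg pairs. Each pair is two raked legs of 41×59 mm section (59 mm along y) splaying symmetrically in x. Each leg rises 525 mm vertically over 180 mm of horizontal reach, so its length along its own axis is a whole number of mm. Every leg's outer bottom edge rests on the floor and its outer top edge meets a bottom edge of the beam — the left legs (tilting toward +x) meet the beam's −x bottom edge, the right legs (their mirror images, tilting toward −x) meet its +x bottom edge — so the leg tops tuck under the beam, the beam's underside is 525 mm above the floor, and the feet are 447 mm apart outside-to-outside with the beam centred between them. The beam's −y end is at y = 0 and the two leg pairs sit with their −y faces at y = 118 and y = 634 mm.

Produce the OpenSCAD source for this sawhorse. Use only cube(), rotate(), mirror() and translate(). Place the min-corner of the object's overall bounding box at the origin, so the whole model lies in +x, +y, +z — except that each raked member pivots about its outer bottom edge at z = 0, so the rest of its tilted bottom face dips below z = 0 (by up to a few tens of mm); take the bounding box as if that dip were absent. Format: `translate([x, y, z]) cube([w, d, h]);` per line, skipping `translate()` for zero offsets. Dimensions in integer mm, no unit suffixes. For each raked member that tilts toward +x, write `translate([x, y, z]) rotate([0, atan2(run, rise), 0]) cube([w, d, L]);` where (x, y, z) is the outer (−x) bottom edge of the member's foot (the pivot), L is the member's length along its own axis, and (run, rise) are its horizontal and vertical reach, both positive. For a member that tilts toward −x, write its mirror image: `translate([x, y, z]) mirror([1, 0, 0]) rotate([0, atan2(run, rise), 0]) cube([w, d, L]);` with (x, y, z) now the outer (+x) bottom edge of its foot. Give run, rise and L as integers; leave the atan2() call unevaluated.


translate([180, 0, 525]) cube([87, 811, 87]);
translate([0, 118, 0]) rotate([0, atan2(180, 525), 0]) cube([41, 59, 555]);
translate([447, 118, 0]) mirror([1, 0, 0]) rotate([0, atan2(180, 525), 0]) cube([41, 59, 555]);
translate([0, 634, 0]) rotate([0, atan2(180, 525), 0]) cube([41, 59, 555]);
translate([447, 634, 0]) mirror([1, 0, 0]) rotate([0, atan2(180, 525), 0]) cube([41, 59, 555]);


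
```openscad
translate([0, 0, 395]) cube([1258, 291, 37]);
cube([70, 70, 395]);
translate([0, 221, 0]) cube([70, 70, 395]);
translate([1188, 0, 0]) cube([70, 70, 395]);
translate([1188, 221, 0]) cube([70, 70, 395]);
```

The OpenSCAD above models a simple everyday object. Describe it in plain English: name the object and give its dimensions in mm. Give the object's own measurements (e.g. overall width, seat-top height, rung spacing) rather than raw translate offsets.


A bench: a 1258×291 mm seat slab, 37 mm thick, top at z = 432 mm, on four 70×70 mm square legs flush with the seat corners and standing on z = 0.


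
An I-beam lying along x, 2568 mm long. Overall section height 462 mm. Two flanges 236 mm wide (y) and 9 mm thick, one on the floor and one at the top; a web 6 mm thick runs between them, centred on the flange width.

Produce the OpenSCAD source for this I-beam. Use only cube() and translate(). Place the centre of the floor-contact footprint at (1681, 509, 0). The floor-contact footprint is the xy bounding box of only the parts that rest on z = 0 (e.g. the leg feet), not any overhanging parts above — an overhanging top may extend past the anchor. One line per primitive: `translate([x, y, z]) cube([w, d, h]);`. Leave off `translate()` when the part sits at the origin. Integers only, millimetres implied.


translate([397, 391, 0]) cube([2568, 236, 9]);
translate([397, 506, 9]) cube([2568, 6, 444]);
translate([397, 391, 453]) cube([2568, 236, 9]);


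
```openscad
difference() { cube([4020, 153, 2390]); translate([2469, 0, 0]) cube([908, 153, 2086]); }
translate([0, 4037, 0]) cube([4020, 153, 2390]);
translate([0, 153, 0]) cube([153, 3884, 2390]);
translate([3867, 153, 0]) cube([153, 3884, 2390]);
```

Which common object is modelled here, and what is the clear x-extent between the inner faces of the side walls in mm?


A single room. The interior width is 3714 mm.

Four walls enclosing a rectangle with a door in the front wall — a room. Outside width 4020 minus two 153 mm walls gives 3714 mm.


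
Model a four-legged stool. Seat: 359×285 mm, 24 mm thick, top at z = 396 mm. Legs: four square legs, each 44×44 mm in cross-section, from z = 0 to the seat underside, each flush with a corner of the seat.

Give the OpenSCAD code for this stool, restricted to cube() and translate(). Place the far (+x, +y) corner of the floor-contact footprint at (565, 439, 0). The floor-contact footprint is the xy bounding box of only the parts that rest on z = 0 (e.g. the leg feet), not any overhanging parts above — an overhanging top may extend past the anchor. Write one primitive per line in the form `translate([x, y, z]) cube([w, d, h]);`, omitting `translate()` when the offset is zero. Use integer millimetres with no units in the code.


translate([206, 154, 372]) cube([359, 285, 24]);
translate([206, 154, 0]) cube([44, 44, 372]);
translate([521, 154, 0]) cube([44, 44, 372]);
translate([206, 395, 0]) cube([44, 44, 372]);
translate([521, 395, 0]) cube([44, 44, 372]);


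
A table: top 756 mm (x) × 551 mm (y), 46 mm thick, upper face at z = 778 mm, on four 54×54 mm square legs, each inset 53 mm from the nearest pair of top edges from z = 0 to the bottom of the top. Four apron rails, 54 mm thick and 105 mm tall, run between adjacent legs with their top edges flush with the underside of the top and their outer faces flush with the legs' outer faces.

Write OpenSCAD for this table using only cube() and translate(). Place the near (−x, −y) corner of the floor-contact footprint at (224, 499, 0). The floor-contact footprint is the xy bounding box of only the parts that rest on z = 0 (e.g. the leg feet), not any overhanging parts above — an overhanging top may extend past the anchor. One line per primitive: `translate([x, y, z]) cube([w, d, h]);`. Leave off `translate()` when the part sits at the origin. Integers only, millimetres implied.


translate([171, 446, 732]) cube([756, 551, 46]);
translate([224, 499, 0]) cube([54, 54, 732]);
translate([820, 499, 0]) cube([54, 54, 732]);
translate([224, 890, 0]) cube([54, 54, 732]);
translate([820, 890, 0]) cube([54, 54, 732]);
translate([278, 499, 627]) cube([542, 54, 105]);
translate([278, 890, 627]) cube([542, 54, 105]);
translate([224, 553, 627]) cube([54, 337, 105]);
translate([820, 553, 627]) cube([54, 337, 105]);


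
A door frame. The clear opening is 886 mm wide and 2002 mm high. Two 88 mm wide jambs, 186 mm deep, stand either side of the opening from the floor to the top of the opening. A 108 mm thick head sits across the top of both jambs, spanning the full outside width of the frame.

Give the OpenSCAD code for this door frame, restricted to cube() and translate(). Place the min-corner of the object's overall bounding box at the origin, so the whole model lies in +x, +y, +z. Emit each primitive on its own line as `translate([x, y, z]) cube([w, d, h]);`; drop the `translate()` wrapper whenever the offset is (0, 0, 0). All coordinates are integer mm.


cube([88, 186, 2002]);
translate([974, 0, 0]) cube([88, 186, 2002]);
translate([0, 0, 2002]) cube([1062, 186, 108]);


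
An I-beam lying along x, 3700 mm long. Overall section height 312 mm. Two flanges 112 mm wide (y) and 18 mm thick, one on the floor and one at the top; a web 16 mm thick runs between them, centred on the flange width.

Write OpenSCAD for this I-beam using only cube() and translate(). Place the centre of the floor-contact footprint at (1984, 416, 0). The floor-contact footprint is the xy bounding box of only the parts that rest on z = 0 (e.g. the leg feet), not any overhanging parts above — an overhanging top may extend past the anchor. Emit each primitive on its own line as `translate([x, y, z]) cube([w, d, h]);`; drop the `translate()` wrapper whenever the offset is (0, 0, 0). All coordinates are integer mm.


translate([134, 360, 0]) cube([3700, 112, 18]);
translate([134, 408, 18]) cube([3700, 16, 276]);
translate([134, 360, 294]) cube([3700, 112, 18]);


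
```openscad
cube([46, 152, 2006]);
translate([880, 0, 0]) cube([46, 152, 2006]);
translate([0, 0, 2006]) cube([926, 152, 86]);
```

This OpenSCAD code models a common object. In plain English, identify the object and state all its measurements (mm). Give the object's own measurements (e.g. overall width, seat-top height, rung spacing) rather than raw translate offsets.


A door frame. The clear opening is 834 mm wide and 2006 mm high. Two 46 mm wide jambs, 152 mm deep, stand either side of the opening from the floor to the top of the opening. A 86 mm thick head sits across the top of both jambs, spanning the full outside width of the frame.


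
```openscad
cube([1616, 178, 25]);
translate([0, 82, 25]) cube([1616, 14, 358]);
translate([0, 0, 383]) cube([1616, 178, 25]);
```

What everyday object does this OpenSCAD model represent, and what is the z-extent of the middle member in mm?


An I-beam. The web height is 358 mm.

Two wide flanges with a thin centred web — an I-beam. Overall 408 mm minus two 25 mm flanges gives a web of 408 − 2·25 = 358 mm.


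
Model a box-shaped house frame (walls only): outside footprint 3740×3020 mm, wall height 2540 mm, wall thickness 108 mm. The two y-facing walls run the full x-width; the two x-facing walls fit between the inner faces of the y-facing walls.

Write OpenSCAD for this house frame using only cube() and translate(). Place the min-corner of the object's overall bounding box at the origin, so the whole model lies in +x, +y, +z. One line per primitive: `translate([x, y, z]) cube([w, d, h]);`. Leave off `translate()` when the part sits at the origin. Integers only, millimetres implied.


cube([3740, 108, 2540]);
translate([0, 2912, 0]) cube([3740, 108, 2540]);
translate([0, 108, 0]) cube([108, 2804, 2540]);
translate([3632, 108, 0]) cube([108, 2804, 2540]);


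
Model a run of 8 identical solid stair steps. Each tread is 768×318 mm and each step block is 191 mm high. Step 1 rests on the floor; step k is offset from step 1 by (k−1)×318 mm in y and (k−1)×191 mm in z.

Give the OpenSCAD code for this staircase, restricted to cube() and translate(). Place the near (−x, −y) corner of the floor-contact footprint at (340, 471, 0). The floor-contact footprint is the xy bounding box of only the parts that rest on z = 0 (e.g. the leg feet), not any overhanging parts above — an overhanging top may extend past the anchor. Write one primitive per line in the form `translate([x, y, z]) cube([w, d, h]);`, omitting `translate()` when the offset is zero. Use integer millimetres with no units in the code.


translate([340, 471, 0]) cube([768, 318, 191]);
translate([340, 789, 191]) cube([768, 318, 191]);
translate([340, 1107, 382]) cube([768, 318, 191]);
translate([340, 1425, 573]) cube([768, 318, 191]);
translate([340, 1743, 764]) cube([768, 318, 191]);
translate([340, 2061, 955]) cube([768, 318, 191]);
translate([340, 2379, 1146]) cube([768, 318, 191]);
translate([340, 2697, 1337]) cube([768, 318, 191]);


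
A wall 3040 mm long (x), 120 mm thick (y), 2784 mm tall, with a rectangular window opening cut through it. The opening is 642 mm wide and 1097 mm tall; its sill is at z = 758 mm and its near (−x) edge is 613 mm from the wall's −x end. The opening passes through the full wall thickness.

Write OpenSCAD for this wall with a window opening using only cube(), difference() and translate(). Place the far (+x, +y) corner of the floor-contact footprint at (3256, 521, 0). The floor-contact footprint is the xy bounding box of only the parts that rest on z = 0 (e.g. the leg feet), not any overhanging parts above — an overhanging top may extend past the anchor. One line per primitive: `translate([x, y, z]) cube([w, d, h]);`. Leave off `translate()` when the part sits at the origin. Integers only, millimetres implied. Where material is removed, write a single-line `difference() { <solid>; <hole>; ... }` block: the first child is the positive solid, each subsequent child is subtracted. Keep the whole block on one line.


difference() { translate([216, 401, 0]) cube([3040, 120, 2784]); translate([829, 401, 758]) cube([642, 120, 1097]); }


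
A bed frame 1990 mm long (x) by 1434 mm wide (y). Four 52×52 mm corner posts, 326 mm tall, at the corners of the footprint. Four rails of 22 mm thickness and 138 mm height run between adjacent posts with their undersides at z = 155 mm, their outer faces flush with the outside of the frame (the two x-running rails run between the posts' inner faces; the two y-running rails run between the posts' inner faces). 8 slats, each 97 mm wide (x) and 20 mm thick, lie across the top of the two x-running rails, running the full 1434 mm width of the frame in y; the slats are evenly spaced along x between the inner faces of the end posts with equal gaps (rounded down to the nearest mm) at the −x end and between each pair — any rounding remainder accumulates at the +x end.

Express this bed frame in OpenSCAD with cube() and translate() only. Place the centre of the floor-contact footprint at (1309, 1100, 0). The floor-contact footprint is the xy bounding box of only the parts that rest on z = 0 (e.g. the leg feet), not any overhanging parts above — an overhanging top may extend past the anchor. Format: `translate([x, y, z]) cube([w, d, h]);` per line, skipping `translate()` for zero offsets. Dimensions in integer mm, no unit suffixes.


translate([314, 383, 0]) cube([52, 52, 326]);
translate([314, 1765, 0]) cube([52, 52, 326]);
translate([2252, 383, 0]) cube([52, 52, 326]);
translate([2252, 1765, 0]) cube([52, 52, 326]);
translate([366, 383, 155]) cube([1886, 22, 138]);
translate([366, 1795, 155]) cube([1886, 22, 138]);
translate([314, 435, 155]) cube([22, 1330, 138]);
translate([2282, 435, 155]) cube([22, 1330, 138]);
translate([489, 383, 293]) cube([97, 1434, 20]);
translate([709, 383, 293]) cube([97, 1434, 20]);
translate([929, 383, 293]) cube([97, 1434, 20]);
translate([1149, 383, 293]) cube([97, 1434, 20]);
translate([1369, 383, 293]) cube([97, 1434, 20]);
translate([1589, 383, 293]) cube([97, 1434, 20]);
translate([1809, 383, 293]) cube([97, 1434, 20]);
translate([2029, 383, 293]) cube([97, 1434, 20]);


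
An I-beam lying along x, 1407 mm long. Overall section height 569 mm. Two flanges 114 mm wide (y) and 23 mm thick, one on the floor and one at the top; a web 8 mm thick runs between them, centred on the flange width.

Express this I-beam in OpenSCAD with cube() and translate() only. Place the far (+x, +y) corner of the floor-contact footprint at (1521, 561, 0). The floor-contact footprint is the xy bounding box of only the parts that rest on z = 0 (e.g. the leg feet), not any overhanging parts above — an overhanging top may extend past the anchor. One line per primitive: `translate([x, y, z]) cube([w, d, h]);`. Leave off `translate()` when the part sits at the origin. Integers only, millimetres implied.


translate([114, 447, 0]) cube([1407, 114, 23]);
translate([114, 500, 23]) cube([1407, 8, 523]);
translate([114, 447, 546]) cube([1407, 114, 23]);


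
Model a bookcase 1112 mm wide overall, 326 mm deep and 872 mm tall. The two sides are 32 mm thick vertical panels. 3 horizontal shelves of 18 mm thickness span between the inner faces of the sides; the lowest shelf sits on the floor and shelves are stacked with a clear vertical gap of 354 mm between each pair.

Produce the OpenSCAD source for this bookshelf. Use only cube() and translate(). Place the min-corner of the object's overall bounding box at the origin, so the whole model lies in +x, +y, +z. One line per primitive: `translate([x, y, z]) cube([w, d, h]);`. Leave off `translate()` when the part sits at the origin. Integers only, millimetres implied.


cube([32, 326, 872]);
translate([1080, 0, 0]) cube([32, 326, 872]);
translate([32, 0, 0]) cube([1048, 326, 18]);
translate([32, 0, 372]) cube([1048, 326, 18]);
translate([32, 0, 744]) cube([1048, 326, 18]);


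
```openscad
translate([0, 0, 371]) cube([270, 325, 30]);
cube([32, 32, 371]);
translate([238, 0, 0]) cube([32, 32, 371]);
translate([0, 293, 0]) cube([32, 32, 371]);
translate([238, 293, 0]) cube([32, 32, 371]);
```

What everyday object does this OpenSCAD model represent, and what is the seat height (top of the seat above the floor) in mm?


A stool. The seat height is 401 mm.

A 270×325×30 slab at z = 371 on four corner posts — a stool. The seat top is 371 + 30 = 401 mm.


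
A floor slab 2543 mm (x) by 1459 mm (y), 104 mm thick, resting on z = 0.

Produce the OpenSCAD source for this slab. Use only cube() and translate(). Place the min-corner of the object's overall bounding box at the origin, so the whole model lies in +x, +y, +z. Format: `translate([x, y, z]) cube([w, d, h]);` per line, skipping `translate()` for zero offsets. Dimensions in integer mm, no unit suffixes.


cube([2543, 1459, 104]);


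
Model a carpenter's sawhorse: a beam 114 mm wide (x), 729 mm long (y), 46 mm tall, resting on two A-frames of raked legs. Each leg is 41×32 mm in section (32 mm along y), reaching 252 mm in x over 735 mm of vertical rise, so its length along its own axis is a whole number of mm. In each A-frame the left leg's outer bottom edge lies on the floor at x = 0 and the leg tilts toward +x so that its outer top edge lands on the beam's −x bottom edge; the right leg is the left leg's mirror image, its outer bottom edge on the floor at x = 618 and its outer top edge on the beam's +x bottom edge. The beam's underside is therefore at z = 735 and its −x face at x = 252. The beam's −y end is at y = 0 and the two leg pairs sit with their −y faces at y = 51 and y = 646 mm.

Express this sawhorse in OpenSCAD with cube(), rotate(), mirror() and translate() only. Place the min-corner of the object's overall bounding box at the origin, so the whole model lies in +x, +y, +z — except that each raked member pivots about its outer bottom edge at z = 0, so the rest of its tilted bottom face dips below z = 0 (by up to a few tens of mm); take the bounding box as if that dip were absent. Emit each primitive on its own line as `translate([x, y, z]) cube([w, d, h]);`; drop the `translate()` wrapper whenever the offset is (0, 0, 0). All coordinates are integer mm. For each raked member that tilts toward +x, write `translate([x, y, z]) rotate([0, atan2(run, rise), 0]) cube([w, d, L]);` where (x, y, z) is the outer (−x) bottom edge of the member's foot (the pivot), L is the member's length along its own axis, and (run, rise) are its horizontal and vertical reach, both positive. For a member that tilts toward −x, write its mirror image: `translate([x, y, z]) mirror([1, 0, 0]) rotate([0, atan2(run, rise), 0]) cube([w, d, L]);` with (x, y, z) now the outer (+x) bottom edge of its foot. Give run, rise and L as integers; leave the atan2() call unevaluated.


translate([252, 0, 735]) cube([114, 729, 46]);
translate([0, 51, 0]) rotate([0, atan2(252, 735), 0]) cube([41, 32, 777]);
translate([618, 51, 0]) mirror([1, 0, 0]) rotate([0, atan2(252, 735), 0]) cube([41, 32, 777]);
translate([0, 646, 0]) rotate([0, atan2(252, 735), 0]) cube([41, 32, 777]);
translate([618, 646, 0]) mirror([1, 0, 0]) rotate([0, atan2(252, 735), 0]) cube([41, 32, 777]);


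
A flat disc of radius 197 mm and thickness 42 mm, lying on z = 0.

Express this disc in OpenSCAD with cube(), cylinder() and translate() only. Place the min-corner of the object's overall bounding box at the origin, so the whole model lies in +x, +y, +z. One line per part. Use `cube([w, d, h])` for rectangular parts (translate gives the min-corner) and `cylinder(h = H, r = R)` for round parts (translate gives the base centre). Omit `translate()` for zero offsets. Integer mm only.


translate([197, 197, 0]) cylinder(h = 42, r = 197);


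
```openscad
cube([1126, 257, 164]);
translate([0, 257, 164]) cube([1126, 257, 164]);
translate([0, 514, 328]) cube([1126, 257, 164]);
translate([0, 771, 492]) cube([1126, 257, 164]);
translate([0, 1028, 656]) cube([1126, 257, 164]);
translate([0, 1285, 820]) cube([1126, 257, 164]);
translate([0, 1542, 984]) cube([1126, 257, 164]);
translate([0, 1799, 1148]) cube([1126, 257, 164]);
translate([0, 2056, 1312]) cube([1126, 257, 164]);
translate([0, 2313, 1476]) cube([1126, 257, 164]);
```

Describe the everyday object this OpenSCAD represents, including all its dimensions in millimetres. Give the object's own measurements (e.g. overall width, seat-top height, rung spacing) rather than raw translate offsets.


A straight staircase of 10 solid steps. Each step is 1126 mm wide (x), 257 mm deep (y, the going) and 164 mm tall (the rise). The first step rests on the floor; each subsequent step sits one going further in +y and one rise higher in +z, directly behind and above the previous step with no overlap.


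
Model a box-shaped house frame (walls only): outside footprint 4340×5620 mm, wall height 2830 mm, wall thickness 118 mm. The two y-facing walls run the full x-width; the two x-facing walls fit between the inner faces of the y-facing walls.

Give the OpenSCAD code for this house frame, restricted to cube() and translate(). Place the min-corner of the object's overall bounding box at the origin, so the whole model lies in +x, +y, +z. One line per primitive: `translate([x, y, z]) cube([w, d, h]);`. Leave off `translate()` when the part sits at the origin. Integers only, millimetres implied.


cube([4340, 118, 2830]);
translate([0, 5502, 0]) cube([4340, 118, 2830]);
translate([0, 118, 0]) cube([118, 5384, 2830]);
translate([4222, 118, 0]) cube([118, 5384, 2830]);


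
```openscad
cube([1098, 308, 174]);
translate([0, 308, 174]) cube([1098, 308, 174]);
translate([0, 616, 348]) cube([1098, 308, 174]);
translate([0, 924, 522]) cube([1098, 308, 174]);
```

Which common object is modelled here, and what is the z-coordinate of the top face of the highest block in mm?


A staircase. The total rise is 696 mm.

4 identical blocks, each offset up and back from the previous — a staircase. Each step is 174 mm tall and there are 4 of them, so the total rise is 4 × 174 = 696 mm.


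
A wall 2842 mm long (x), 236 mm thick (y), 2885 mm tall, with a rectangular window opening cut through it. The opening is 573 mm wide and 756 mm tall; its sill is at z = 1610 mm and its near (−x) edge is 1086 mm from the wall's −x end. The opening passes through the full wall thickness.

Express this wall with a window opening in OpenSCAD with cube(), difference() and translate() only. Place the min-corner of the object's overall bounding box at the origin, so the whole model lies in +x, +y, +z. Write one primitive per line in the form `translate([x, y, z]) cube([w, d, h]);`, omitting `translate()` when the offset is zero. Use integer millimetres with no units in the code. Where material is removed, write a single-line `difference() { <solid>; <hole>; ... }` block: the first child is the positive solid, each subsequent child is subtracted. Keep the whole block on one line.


difference() { cube([2842, 236, 2885]); translate([1086, 0, 1610]) cube([573, 236, 756]); }


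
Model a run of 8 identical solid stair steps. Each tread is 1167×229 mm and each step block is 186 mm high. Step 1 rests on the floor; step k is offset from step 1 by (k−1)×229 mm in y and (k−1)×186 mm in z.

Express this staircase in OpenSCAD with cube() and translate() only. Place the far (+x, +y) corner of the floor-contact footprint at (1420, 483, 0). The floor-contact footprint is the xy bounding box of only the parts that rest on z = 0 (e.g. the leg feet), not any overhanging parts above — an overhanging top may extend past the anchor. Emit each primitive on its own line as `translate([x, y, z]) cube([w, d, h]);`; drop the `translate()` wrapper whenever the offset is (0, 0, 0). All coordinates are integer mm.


translate([253, 254, 0]) cube([1167, 229, 186]);
translate([253, 483, 186]) cube([1167, 229, 186]);
translate([253, 712, 372]) cube([1167, 229, 186]);
translate([253, 941, 558]) cube([1167, 229, 186]);
translate([253, 1170, 744]) cube([1167, 229, 186]);
translate([253, 1399, 930]) cube([1167, 229, 186]);
translate([253, 1628, 1116]) cube([1167, 229, 186]);
translate([253, 1857, 1302]) cube([1167, 229, 186]);


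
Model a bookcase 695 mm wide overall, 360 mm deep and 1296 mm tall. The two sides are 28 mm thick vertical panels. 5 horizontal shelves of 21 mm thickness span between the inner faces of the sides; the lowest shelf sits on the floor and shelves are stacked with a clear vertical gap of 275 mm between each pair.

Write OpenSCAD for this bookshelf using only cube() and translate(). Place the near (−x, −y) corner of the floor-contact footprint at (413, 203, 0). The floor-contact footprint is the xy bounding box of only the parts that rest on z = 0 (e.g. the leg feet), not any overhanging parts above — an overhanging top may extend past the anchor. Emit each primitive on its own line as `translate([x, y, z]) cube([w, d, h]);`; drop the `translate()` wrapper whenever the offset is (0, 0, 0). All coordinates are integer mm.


translate([413, 203, 0]) cube([28, 360, 1296]);
translate([1080, 203, 0]) cube([28, 360, 1296]);
translate([441, 203, 0]) cube([639, 360, 21]);
translate([441, 203, 296]) cube([639, 360, 21]);
translate([441, 203, 592]) cube([639, 360, 21]);
translate([441, 203, 888]) cube([639, 360, 21]);
translate([441, 203, 1184]) cube([639, 360, 21]);


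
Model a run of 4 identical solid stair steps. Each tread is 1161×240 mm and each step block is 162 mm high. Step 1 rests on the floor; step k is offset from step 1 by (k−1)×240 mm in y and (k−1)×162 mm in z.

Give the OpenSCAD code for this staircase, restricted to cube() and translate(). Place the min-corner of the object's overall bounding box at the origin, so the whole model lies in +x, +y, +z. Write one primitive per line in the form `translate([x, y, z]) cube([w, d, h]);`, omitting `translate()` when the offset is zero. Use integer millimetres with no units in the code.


cube([1161, 240, 162]);
translate([0, 240, 162]) cube([1161, 240, 162]);
translate([0, 480, 324]) cube([1161, 240, 162]);
translate([0, 720, 486]) cube([1161, 240, 162]);


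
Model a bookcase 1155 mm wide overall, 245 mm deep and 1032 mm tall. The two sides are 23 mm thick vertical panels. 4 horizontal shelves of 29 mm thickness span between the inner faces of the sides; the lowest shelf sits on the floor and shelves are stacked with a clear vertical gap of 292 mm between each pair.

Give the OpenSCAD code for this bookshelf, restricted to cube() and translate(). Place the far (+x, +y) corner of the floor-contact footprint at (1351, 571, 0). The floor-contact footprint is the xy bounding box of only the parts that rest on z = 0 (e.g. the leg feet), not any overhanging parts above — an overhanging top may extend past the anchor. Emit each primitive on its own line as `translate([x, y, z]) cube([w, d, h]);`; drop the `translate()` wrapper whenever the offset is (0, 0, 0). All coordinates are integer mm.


translate([196, 326, 0]) cube([23, 245, 1032]);
translate([1328, 326, 0]) cube([23, 245, 1032]);
translate([219, 326, 0]) cube([1109, 245, 29]);
translate([219, 326, 321]) cube([1109, 245, 29]);
translate([219, 326, 642]) cube([1109, 245, 29]);
translate([219, 326, 963]) cube([1109, 245, 29]);


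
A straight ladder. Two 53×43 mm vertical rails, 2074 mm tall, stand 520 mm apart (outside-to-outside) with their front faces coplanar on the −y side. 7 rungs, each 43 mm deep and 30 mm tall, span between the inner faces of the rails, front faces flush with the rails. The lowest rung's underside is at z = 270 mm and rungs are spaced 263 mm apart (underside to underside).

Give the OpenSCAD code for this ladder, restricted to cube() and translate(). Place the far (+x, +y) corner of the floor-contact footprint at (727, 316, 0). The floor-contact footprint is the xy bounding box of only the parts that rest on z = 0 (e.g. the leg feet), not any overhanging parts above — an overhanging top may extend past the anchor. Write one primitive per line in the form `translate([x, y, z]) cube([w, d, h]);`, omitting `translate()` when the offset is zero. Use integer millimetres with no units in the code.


// rung span = 520 - 2*53 = 414
// rung[k] z = 270 + k*263
translate([207, 273, 0]) cube([53, 43, 2074]);
translate([674, 273, 0]) cube([53, 43, 2074]);
translate([260, 273, 270]) cube([414, 43, 30]);
translate([260, 273, 533]) cube([414, 43, 30]);
translate([260, 273, 796]) cube([414, 43, 30]);
translate([260, 273, 1059]) cube([414, 43, 30]);
translate([260, 273, 1322]) cube([414, 43, 30]);
translate([260, 273, 1585]) cube([414, 43, 30]);
translate([260, 273, 1848]) cube([414, 43, 30]);


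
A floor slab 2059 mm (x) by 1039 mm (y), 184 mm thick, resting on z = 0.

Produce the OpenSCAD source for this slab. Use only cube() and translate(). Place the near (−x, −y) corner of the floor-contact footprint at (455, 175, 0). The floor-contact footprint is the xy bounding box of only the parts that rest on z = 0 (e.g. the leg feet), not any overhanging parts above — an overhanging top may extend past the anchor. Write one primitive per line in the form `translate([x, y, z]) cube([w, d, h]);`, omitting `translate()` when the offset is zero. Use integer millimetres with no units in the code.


translate([455, 175, 0]) cube([2059, 1039, 184]);


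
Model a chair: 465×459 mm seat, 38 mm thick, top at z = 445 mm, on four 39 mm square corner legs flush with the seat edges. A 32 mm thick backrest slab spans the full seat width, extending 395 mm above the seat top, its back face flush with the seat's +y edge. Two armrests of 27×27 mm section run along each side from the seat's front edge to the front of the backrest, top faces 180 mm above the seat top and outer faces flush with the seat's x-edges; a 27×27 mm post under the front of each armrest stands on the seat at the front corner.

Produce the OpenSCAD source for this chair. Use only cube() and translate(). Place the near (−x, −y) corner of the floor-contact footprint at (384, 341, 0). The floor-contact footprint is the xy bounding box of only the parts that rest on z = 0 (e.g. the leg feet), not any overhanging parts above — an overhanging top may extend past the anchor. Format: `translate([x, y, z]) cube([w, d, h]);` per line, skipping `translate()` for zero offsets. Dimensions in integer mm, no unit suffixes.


translate([384, 341, 407]) cube([465, 459, 38]);
translate([384, 341, 0]) cube([39, 39, 407]);
translate([810, 341, 0]) cube([39, 39, 407]);
translate([384, 761, 0]) cube([39, 39, 407]);
translate([810, 761, 0]) cube([39, 39, 407]);
translate([384, 768, 445]) cube([465, 32, 395]);
translate([384, 341, 598]) cube([27, 427, 27]);
translate([822, 341, 598]) cube([27, 427, 27]);
translate([384, 341, 445]) cube([27, 27, 153]);
translate([822, 341, 445]) cube([27, 27, 153]);


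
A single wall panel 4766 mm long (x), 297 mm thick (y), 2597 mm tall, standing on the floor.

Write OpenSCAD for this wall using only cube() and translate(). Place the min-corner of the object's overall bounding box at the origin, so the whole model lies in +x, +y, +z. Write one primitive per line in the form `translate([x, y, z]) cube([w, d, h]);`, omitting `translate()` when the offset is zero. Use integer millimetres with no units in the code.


cube([4766, 297, 2597]);


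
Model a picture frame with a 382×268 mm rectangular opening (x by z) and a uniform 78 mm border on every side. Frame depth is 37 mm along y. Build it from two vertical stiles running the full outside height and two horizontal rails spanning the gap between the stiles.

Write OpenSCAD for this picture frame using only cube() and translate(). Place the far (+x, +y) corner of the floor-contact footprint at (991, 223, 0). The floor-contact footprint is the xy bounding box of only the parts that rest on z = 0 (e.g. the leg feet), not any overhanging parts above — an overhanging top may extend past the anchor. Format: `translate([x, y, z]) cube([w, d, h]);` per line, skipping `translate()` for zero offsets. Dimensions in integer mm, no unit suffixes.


translate([453, 186, 0]) cube([78, 37, 424]);
translate([913, 186, 0]) cube([78, 37, 424]);
translate([531, 186, 0]) cube([382, 37, 78]);
translate([531, 186, 346]) cube([382, 37, 78]);


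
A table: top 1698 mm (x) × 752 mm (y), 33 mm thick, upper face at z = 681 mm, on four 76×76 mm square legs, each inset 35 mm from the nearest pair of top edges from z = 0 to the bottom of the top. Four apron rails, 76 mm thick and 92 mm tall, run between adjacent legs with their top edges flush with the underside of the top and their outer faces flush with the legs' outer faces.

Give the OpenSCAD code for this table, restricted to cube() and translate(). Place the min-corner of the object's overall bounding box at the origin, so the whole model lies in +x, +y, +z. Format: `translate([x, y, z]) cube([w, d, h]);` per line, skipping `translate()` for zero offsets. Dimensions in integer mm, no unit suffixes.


translate([0, 0, 648]) cube([1698, 752, 33]);
translate([35, 35, 0]) cube([76, 76, 648]);
translate([1587, 35, 0]) cube([76, 76, 648]);
translate([35, 641, 0]) cube([76, 76, 648]);
translate([1587, 641, 0]) cube([76, 76, 648]);
translate([111, 35, 556]) cube([1476, 76, 92]);
translate([111, 641, 556]) cube([1476, 76, 92]);
translate([35, 111, 556]) cube([76, 530, 92]);
translate([1587, 111, 556]) cube([76, 530, 92]);
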